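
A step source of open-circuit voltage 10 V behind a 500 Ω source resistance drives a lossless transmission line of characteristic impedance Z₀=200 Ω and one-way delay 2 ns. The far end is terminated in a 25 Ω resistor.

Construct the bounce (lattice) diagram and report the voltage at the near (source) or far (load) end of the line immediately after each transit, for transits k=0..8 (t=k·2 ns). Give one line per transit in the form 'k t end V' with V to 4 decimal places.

0 0 source 2.8571
1 2 load 0.6349
2 4 source -0.3175
3 6 load 0.4233
4 8 source 0.7407
5 10 load 0.4938
6 12 source 0.3880
7 14 load 0.4703
8 16 source 0.5056

Γ_L=-0.777778, Γ_S=0.428571; launch V₁=10·200/700=2.857143
k=0 src: V=2.8571
k=1 load: inc=2.857143, refl=2.857143·-0.777778=-2.2222; V=0.000000+2.857143+-2.222222=0.6349
k=2 src: inc=-2.222222, refl=-2.222222·0.428571=-0.9524; V=2.857143+-2.222222+-0.952381=-0.3175
k=3 load: inc=-0.952381, refl=-0.952381·-0.777778=0.7407; V=0.634921+-0.952381+0.740741=0.4233
k=4 src: inc=0.740741, refl=0.740741·0.428571=0.3175; V=-0.317460+0.740741+0.317460=0.7407
k=5 load: inc=0.317460, refl=0.317460·-0.777778=-0.2469; V=0.423280+0.317460+-0.246914=0.4938
k=6 src: inc=-0.246914, refl=-0.246914·0.428571=-0.1058; V=0.740741+-0.246914+-0.105820=0.3880
k=7 load: inc=-0.105820, refl=-0.105820·-0.777778=0.0823; V=0.493827+-0.105820+0.082305=0.4703
k=8 src: inc=0.082305, refl=0.082305·0.428571=0.0353; V=0.388007+0.082305+0.035273=0.5056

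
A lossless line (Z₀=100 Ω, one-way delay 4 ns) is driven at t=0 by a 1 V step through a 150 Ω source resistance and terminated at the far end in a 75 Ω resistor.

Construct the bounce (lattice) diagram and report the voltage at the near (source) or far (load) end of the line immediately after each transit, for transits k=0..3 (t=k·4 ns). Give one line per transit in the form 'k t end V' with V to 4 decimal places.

0 0 source 0.4000
1 4 load 0.3429
2 8 source 0.3314
3 12 load 0.3331

Γ_L=-0.142857, Γ_S=0.200000; launch V₁=1·100/250=0.400000
k=0 src: V=0.4000
k=1 load: inc=0.400000, refl=0.400000·-0.142857=-0.0571; V=0.000000+0.400000+-0.057143=0.3429
k=2 src: inc=-0.057143, refl=-0.057143·0.200000=-0.0114; V=0.400000+-0.057143+-0.011429=0.3314
k=3 load: inc=-0.011429, refl=-0.011429·-0.142857=0.0016; V=0.342857+-0.011429+0.001633=0.3331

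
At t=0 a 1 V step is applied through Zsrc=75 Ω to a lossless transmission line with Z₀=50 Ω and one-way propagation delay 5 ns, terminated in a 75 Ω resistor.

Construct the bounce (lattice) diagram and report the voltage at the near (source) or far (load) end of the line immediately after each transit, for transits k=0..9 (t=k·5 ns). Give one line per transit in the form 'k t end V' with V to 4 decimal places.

0 0 source 0.4000
1 5 load 0.4800
2 10 source 0.4960
3 15 load 0.4992
4 20 source 0.4998
5 25 load 0.5000
6 30 source 0.5000
7 35 load 0.5000
8 40 source 0.5000
9 45 load 0.5000

Γ_L=0.200000, Γ_S=0.200000; launch V₁=1·50/125=0.400000
k=0 src: V=0.4000
k=1 load: inc=0.400000, refl=0.400000·0.200000=0.0800; V=0.000000+0.400000+0.080000=0.4800
k=2 src: inc=0.080000, refl=0.080000·0.200000=0.0160; V=0.400000+0.080000+0.016000=0.4960
k=3 load: inc=0.016000, refl=0.016000·0.200000=0.0032; V=0.480000+0.016000+0.003200=0.4992
k=4 src: inc=0.003200, refl=0.003200·0.200000=0.0006; V=0.496000+0.003200+0.000640=0.4998
k=5 load: inc=0.000640, refl=0.000640·0.200000=0.0001; V=0.499200+0.000640+0.000128=0.5000
k=6 src: inc=0.000128, refl=0.000128·0.200000=0.0000; V=0.499840+0.000128+0.000026=0.5000
k=7 load: inc=0.000026, refl=0.000026·0.200000=0.0000; V=0.499968+0.000026+0.000005=0.5000
k=8 src: inc=0.000005, refl=0.000005·0.200000=0.0000; V=0.499994+0.000005+0.000001=0.5000
k=9 load: inc=0.000001, refl=0.000001·0.200000=0.0000; V=0.499999+0.000001+0.000000=0.5000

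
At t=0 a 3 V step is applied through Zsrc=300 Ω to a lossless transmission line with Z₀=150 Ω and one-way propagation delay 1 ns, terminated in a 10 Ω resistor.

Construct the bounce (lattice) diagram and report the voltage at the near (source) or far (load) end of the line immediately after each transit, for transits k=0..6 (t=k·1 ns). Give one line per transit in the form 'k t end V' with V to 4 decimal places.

Γ_L=-0.875000, Γ_S=0.333333; launch V₁=3·150/450=1.000000
k=0 src: V=1.0000
k=1 load: inc=1.000000, refl=1.000000·-0.875000=-0.8750; V=0.000000+1.000000+-0.875000=0.1250
k=2 src: inc=-0.875000, refl=-0.875000·0.333333=-0.2917; V=1.000000+-0.875000+-0.291667=-0.1667
k=3 load: inc=-0.291667, refl=-0.291667·-0.875000=0.2552; V=0.125000+-0.291667+0.255208=0.0885
k=4 src: inc=0.255208, refl=0.255208·0.333333=0.0851; V=-0.166667+0.255208+0.085069=0.1736
k=5 load: inc=0.085069, refl=0.085069·-0.875000=-0.0744; V=0.088542+0.085069+-0.074436=0.0992
k=6 src: inc=-0.074436, refl=-0.074436·0.333333=-0.0248; V=0.173611+-0.074436+-0.024812=0.0744

0 0 source 1.0000
1 1 load 0.1250
2 2 source -0.1667
3 3 load 0.0885
4 4 source 0.1736
5 5 load 0.0992
6 6 source 0.0744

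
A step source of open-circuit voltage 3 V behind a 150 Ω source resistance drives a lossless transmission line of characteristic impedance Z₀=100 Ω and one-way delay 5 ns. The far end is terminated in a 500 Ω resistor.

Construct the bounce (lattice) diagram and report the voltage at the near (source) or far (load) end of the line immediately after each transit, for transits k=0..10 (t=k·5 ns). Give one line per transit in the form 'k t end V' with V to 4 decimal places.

0 0 source 1.2000
1 5 load 2.0000
2 10 source 2.1600
3 15 load 2.2667
4 20 source 2.2880
5 25 load 2.3022
6 30 source 2.3051
7 35 load 2.3070
8 40 source 2.3073
9 45 load 2.3076
10 50 source 2.3076

Γ_L=0.666667, Γ_S=0.200000; launch V₁=3·100/250=1.200000
k=0 src: V=1.2000
k=1 load: inc=1.200000, refl=1.200000·0.666667=0.8000; V=0.000000+1.200000+0.800000=2.0000
k=2 src: inc=0.800000, refl=0.800000·0.200000=0.1600; V=1.200000+0.800000+0.160000=2.1600
k=3 load: inc=0.160000, refl=0.160000·0.666667=0.1067; V=2.000000+0.160000+0.106667=2.2667
k=4 src: inc=0.106667, refl=0.106667·0.200000=0.0213; V=2.160000+0.106667+0.021333=2.2880
k=5 load: inc=0.021333, refl=0.021333·0.666667=0.0142; V=2.266667+0.021333+0.014222=2.3022
k=6 src: inc=0.014222, refl=0.014222·0.200000=0.0028; V=2.288000+0.014222+0.002844=2.3051
k=7 load: inc=0.002844, refl=0.002844·0.666667=0.0019; V=2.302222+0.002844+0.001896=2.3070
k=8 src: inc=0.001896, refl=0.001896·0.200000=0.0004; V=2.305067+0.001896+0.000379=2.3073
k=9 load: inc=0.000379, refl=0.000379·0.666667=0.0003; V=2.306963+0.000379+0.000253=2.3076
k=10 src: inc=0.000253, refl=0.000253·0.200000=0.0001; V=2.307342+0.000253+0.000051=2.3076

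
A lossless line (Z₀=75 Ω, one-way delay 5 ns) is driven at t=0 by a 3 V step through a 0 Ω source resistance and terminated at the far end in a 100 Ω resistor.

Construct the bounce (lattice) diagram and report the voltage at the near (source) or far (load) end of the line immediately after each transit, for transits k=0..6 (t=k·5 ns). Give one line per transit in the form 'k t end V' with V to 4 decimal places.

0 0 source 3.0000
1 5 load 3.4286
2 10 source 3.0000
3 15 load 2.9388
4 20 source 3.0000
5 25 load 3.0087
6 30 source 3.0000

Γ_L=0.142857, Γ_S=-1.000000; launch V₁=3·75/75=3.000000
k=0 src: V=3.0000
k=1 load: inc=3.000000, refl=3.000000·0.142857=0.4286; V=0.000000+3.000000+0.428571=3.4286
k=2 src: inc=0.428571, refl=0.428571·-1.000000=-0.4286; V=3.000000+0.428571+-0.428571=3.0000
k=3 load: inc=-0.428571, refl=-0.428571·0.142857=-0.0612; V=3.428571+-0.428571+-0.061224=2.9388
k=4 src: inc=-0.061224, refl=-0.061224·-1.000000=0.0612; V=3.000000+-0.061224+0.061224=3.0000
k=5 load: inc=0.061224, refl=0.061224·0.142857=0.0087; V=2.938776+0.061224+0.008746=3.0087
k=6 src: inc=0.008746, refl=0.008746·-1.000000=-0.0087; V=3.000000+0.008746+-0.008746=3.0000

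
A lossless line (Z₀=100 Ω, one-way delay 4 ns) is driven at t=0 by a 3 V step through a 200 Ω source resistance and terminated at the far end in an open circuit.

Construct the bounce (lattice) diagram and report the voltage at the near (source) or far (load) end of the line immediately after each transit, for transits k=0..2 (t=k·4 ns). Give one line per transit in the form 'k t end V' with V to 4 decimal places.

0 0 source 1.0000
1 4 load 2.0000
2 8 source 2.3333

Γ_L=1.000000, Γ_S=0.333333; launch V₁=3·100/300=1.000000
k=0 src: V=1.0000
k=1 load: inc=1.000000, refl=1.000000·1.000000=1.0000; V=0.000000+1.000000+1.000000=2.0000
k=2 src: inc=1.000000, refl=1.000000·0.333333=0.3333; V=1.000000+1.000000+0.333333=2.3333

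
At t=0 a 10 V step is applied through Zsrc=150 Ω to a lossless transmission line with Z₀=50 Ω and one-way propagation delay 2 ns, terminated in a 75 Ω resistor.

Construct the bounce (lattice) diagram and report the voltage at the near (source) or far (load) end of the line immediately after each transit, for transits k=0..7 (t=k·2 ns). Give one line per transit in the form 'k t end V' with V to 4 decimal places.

Γ_L=0.200000, Γ_S=0.500000; launch V₁=10·50/200=2.500000
k=0 src: V=2.5000
k=1 load: inc=2.500000, refl=2.500000·0.200000=0.5000; V=0.000000+2.500000+0.500000=3.0000
k=2 src: inc=0.500000, refl=0.500000·0.500000=0.2500; V=2.500000+0.500000+0.250000=3.2500
k=3 load: inc=0.250000, refl=0.250000·0.200000=0.0500; V=3.000000+0.250000+0.050000=3.3000
k=4 src: inc=0.050000, refl=0.050000·0.500000=0.0250; V=3.250000+0.050000+0.025000=3.3250
k=5 load: inc=0.025000, refl=0.025000·0.200000=0.0050; V=3.300000+0.025000+0.005000=3.3300
k=6 src: inc=0.005000, refl=0.005000·0.500000=0.0025; V=3.325000+0.005000+0.002500=3.3325
k=7 load: inc=0.002500, refl=0.002500·0.200000=0.0005; V=3.330000+0.002500+0.000500=3.3330

0 0 source 2.5000
1 2 load 3.0000
2 4 source 3.2500
3 6 load 3.3000
4 8 source 3.3250
5 10 load 3.3300
6 12 source 3.3325
7 14 load 3.3330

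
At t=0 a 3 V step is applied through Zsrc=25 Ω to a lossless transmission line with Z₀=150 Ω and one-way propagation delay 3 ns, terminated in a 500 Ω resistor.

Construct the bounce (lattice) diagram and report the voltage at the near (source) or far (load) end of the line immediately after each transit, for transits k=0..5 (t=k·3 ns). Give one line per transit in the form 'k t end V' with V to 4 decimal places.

0 0 source 2.5714
1 3 load 3.9560
2 6 source 2.9670
3 9 load 2.4345
4 12 source 2.8149
5 15 load 3.0197

Γ_L=0.538462, Γ_S=-0.714286; launch V₁=3·150/175=2.571429
k=0 src: V=2.5714
k=1 load: inc=2.571429, refl=2.571429·0.538462=1.3846; V=0.000000+2.571429+1.384615=3.9560
k=2 src: inc=1.384615, refl=1.384615·-0.714286=-0.9890; V=2.571429+1.384615+-0.989011=2.9670
k=3 load: inc=-0.989011, refl=-0.989011·0.538462=-0.5325; V=3.956044+-0.989011+-0.532544=2.4345
k=4 src: inc=-0.532544, refl=-0.532544·-0.714286=0.3804; V=2.967033+-0.532544+0.380389=2.8149
k=5 load: inc=0.380389, refl=0.380389·0.538462=0.2048; V=2.434489+0.380389+0.204825=3.0197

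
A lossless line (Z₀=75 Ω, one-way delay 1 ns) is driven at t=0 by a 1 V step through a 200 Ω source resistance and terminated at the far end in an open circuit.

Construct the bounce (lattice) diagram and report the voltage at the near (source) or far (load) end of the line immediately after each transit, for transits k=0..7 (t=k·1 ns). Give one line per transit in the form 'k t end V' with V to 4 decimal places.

Γ_L=1.000000, Γ_S=0.454545; launch V₁=1·75/275=0.272727
k=0 src: V=0.2727
k=1 load: inc=0.272727, refl=0.272727·1.000000=0.2727; V=0.000000+0.272727+0.272727=0.5455
k=2 src: inc=0.272727, refl=0.272727·0.454545=0.1240; V=0.272727+0.272727+0.123967=0.6694
k=3 load: inc=0.123967, refl=0.123967·1.000000=0.1240; V=0.545455+0.123967+0.123967=0.7934
k=4 src: inc=0.123967, refl=0.123967·0.454545=0.0563; V=0.669421+0.123967+0.056349=0.8497
k=5 load: inc=0.056349, refl=0.056349·1.000000=0.0563; V=0.793388+0.056349+0.056349=0.9061
k=6 src: inc=0.056349, refl=0.056349·0.454545=0.0256; V=0.849737+0.056349+0.025613=0.9317
k=7 load: inc=0.025613, refl=0.025613·1.000000=0.0256; V=0.906086+0.025613+0.025613=0.9573

0 0 source 0.2727
1 1 load 0.5455
2 2 source 0.6694
3 3 load 0.7934
4 4 source 0.8497
5 5 load 0.9061
6 6 source 0.9317
7 7 load 0.9573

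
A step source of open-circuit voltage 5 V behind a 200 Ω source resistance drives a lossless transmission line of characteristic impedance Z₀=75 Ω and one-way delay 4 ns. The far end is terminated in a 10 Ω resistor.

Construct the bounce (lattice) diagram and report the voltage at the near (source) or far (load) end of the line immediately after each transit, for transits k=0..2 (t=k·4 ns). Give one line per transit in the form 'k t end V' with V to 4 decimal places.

Γ_L=-0.764706, Γ_S=0.454545; launch V₁=5·75/275=1.363636
k=0 src: V=1.3636
k=1 load: inc=1.363636, refl=1.363636·-0.764706=-1.0428; V=0.000000+1.363636+-1.042781=0.3209
k=2 src: inc=-1.042781, refl=-1.042781·0.454545=-0.4740; V=1.363636+-1.042781+-0.473991=-0.1531

0 0 source 1.3636
1 4 load 0.3209
2 8 source -0.1531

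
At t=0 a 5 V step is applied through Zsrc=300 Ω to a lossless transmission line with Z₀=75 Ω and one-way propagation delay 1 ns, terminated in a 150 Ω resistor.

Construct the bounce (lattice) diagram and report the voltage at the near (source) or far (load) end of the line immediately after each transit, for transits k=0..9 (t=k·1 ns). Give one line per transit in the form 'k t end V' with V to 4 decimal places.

Γ_L=0.333333, Γ_S=0.600000; launch V₁=5·75/375=1.000000
k=0 src: V=1.0000
k=1 load: inc=1.000000, refl=1.000000·0.333333=0.3333; V=0.000000+1.000000+0.333333=1.3333
k=2 src: inc=0.333333, refl=0.333333·0.600000=0.2000; V=1.000000+0.333333+0.200000=1.5333
k=3 load: inc=0.200000, refl=0.200000·0.333333=0.0667; V=1.333333+0.200000+0.066667=1.6000
k=4 src: inc=0.066667, refl=0.066667·0.600000=0.0400; V=1.533333+0.066667+0.040000=1.6400
k=5 load: inc=0.040000, refl=0.040000·0.333333=0.0133; V=1.600000+0.040000+0.013333=1.6533
k=6 src: inc=0.013333, refl=0.013333·0.600000=0.0080; V=1.640000+0.013333+0.008000=1.6613
k=7 load: inc=0.008000, refl=0.008000·0.333333=0.0027; V=1.653333+0.008000+0.002667=1.6640
k=8 src: inc=0.002667, refl=0.002667·0.600000=0.0016; V=1.661333+0.002667+0.001600=1.6656
k=9 load: inc=0.001600, refl=0.001600·0.333333=0.0005; V=1.664000+0.001600+0.000533=1.6661

0 0 source 1.0000
1 1 load 1.3333
2 2 source 1.5333
3 3 load 1.6000
4 4 source 1.6400
5 5 load 1.6533
6 6 source 1.6613
7 7 load 1.6640
8 8 source 1.6656
9 9 load 1.6661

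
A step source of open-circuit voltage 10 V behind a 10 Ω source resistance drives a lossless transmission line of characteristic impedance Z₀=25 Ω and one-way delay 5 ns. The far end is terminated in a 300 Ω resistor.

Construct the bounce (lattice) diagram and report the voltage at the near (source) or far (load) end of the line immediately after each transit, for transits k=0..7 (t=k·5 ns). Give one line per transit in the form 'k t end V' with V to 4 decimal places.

Γ_L=0.846154, Γ_S=-0.428571; launch V₁=10·25/35=7.142857
k=0 src: V=7.1429
k=1 load: inc=7.142857, refl=7.142857·0.846154=6.0440; V=0.000000+7.142857+6.043956=13.1868
k=2 src: inc=6.043956, refl=6.043956·-0.428571=-2.5903; V=7.142857+6.043956+-2.590267=10.5965
k=3 load: inc=-2.590267, refl=-2.590267·0.846154=-2.1918; V=13.186813+-2.590267+-2.191764=8.4048
k=4 src: inc=-2.191764, refl=-2.191764·-0.428571=0.9393; V=10.596546+-2.191764+0.939328=9.3441
k=5 load: inc=0.939328, refl=0.939328·0.846154=0.7948; V=8.404782+0.939328+0.794816=10.1389
k=6 src: inc=0.794816, refl=0.794816·-0.428571=-0.3406; V=9.344110+0.794816+-0.340635=9.7983
k=7 load: inc=-0.340635, refl=-0.340635·0.846154=-0.2882; V=10.138925+-0.340635+-0.288230=9.5101

0 0 source 7.1429
1 5 load 13.1868
2 10 source 10.5965
3 15 load 8.4048
4 20 source 9.3441
5 25 load 10.1389
6 30 source 9.7983
7 35 load 9.5101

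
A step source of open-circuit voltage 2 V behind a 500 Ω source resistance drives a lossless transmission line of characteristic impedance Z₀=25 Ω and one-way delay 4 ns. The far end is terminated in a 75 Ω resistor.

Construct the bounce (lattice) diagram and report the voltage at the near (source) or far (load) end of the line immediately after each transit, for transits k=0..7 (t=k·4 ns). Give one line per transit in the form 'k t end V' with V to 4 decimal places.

0 0 source 0.0952
1 4 load 0.1429
2 8 source 0.1859
3 12 load 0.2075
4 16 source 0.2270
5 20 load 0.2367
6 24 source 0.2455
7 28 load 0.2499

Γ_L=0.500000, Γ_S=0.904762; launch V₁=2·25/525=0.095238
k=0 src: V=0.0952
k=1 load: inc=0.095238, refl=0.095238·0.500000=0.0476; V=0.000000+0.095238+0.047619=0.1429
k=2 src: inc=0.047619, refl=0.047619·0.904762=0.0431; V=0.095238+0.047619+0.043084=0.1859
k=3 load: inc=0.043084, refl=0.043084·0.500000=0.0215; V=0.142857+0.043084+0.021542=0.2075
k=4 src: inc=0.021542, refl=0.021542·0.904762=0.0195; V=0.185941+0.021542+0.019490=0.2270
k=5 load: inc=0.019490, refl=0.019490·0.500000=0.0097; V=0.207483+0.019490+0.009745=0.2367
k=6 src: inc=0.009745, refl=0.009745·0.904762=0.0088; V=0.226973+0.009745+0.008817=0.2455
k=7 load: inc=0.008817, refl=0.008817·0.500000=0.0044; V=0.236718+0.008817+0.004409=0.2499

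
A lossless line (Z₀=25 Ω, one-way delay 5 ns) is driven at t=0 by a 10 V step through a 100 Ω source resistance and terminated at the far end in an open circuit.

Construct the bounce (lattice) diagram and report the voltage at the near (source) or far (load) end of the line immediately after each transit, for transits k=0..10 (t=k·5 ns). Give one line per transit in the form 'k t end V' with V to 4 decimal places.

Γ_L=1.000000, Γ_S=0.600000; launch V₁=10·25/125=2.000000
k=0 src: V=2.0000
k=1 load: inc=2.000000, refl=2.000000·1.000000=2.0000; V=0.000000+2.000000+2.000000=4.0000
k=2 src: inc=2.000000, refl=2.000000·0.600000=1.2000; V=2.000000+2.000000+1.200000=5.2000
k=3 load: inc=1.200000, refl=1.200000·1.000000=1.2000; V=4.000000+1.200000+1.200000=6.4000
k=4 src: inc=1.200000, refl=1.200000·0.600000=0.7200; V=5.200000+1.200000+0.720000=7.1200
k=5 load: inc=0.720000, refl=0.720000·1.000000=0.7200; V=6.400000+0.720000+0.720000=7.8400
k=6 src: inc=0.720000, refl=0.720000·0.600000=0.4320; V=7.120000+0.720000+0.432000=8.2720
k=7 load: inc=0.432000, refl=0.432000·1.000000=0.4320; V=7.840000+0.432000+0.432000=8.7040
k=8 src: inc=0.432000, refl=0.432000·0.600000=0.2592; V=8.272000+0.432000+0.259200=8.9632
k=9 load: inc=0.259200, refl=0.259200·1.000000=0.2592; V=8.704000+0.259200+0.259200=9.2224
k=10 src: inc=0.259200, refl=0.259200·0.600000=0.1555; V=8.963200+0.259200+0.155520=9.3779

0 0 source 2.0000
1 5 load 4.0000
2 10 source 5.2000
3 15 load 6.4000
4 20 source 7.1200
5 25 load 7.8400
6 30 source 8.2720
7 35 load 8.7040
8 40 source 8.9632
9 45 load 9.2224
10 50 source 9.3779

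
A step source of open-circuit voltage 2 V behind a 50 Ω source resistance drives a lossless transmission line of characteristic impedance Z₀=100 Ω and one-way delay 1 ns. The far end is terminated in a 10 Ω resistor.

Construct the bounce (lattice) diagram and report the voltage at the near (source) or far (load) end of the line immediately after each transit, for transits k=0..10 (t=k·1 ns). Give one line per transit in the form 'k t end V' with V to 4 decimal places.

Γ_L=-0.818182, Γ_S=-0.333333; launch V₁=2·100/150=1.333333
k=0 src: V=1.3333
k=1 load: inc=1.333333, refl=1.333333·-0.818182=-1.0909; V=0.000000+1.333333+-1.090909=0.2424
k=2 src: inc=-1.090909, refl=-1.090909·-0.333333=0.3636; V=1.333333+-1.090909+0.363636=0.6061
k=3 load: inc=0.363636, refl=0.363636·-0.818182=-0.2975; V=0.242424+0.363636+-0.297521=0.3085
k=4 src: inc=-0.297521, refl=-0.297521·-0.333333=0.0992; V=0.606061+-0.297521+0.099174=0.4077
k=5 load: inc=0.099174, refl=0.099174·-0.818182=-0.0811; V=0.308540+0.099174+-0.081142=0.3266
k=6 src: inc=-0.081142, refl=-0.081142·-0.333333=0.0270; V=0.407713+-0.081142+0.027047=0.3536
k=7 load: inc=0.027047, refl=0.027047·-0.818182=-0.0221; V=0.326572+0.027047+-0.022130=0.3315
k=8 src: inc=-0.022130, refl=-0.022130·-0.333333=0.0074; V=0.353619+-0.022130+0.007377=0.3389
k=9 load: inc=0.007377, refl=0.007377·-0.818182=-0.0060; V=0.331489+0.007377+-0.006035=0.3328
k=10 src: inc=-0.006035, refl=-0.006035·-0.333333=0.0020; V=0.338866+-0.006035+0.002012=0.3348

0 0 source 1.3333
1 1 load 0.2424
2 2 source 0.6061
3 3 load 0.3085
4 4 source 0.4077
5 5 load 0.3266
6 6 source 0.3536
7 7 load 0.3315
8 8 source 0.3389
9 9 load 0.3328
10 10 source 0.3348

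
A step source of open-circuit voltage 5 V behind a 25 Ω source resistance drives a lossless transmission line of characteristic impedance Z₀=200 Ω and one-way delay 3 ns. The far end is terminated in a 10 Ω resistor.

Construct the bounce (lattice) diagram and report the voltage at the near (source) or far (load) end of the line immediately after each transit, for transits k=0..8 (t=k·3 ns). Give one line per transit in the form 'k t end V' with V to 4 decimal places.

Γ_L=-0.904762, Γ_S=-0.777778; launch V₁=5·200/225=4.444444
k=0 src: V=4.4444
k=1 load: inc=4.444444, refl=4.444444·-0.904762=-4.0212; V=0.000000+4.444444+-4.021164=0.4233
k=2 src: inc=-4.021164, refl=-4.021164·-0.777778=3.1276; V=4.444444+-4.021164+3.127572=3.5509
k=3 load: inc=3.127572, refl=3.127572·-0.904762=-2.8297; V=0.423280+3.127572+-2.829708=0.7211
k=4 src: inc=-2.829708, refl=-2.829708·-0.777778=2.2009; V=3.550852+-2.829708+2.200884=2.9220
k=5 load: inc=2.200884, refl=2.200884·-0.904762=-1.9913; V=0.721144+2.200884+-1.991276=0.9308
k=6 src: inc=-1.991276, refl=-1.991276·-0.777778=1.5488; V=2.922028+-1.991276+1.548770=2.4795
k=7 load: inc=1.548770, refl=1.548770·-0.904762=-1.4013; V=0.930752+1.548770+-1.401268=1.0783
k=8 src: inc=-1.401268, refl=-1.401268·-0.777778=1.0899; V=2.479523+-1.401268+1.089875=2.1681

0 0 source 4.4444
1 3 load 0.4233
2 6 source 3.5509
3 9 load 0.7211
4 12 source 2.9220
5 15 load 0.9308
6 18 source 2.4795
7 21 load 1.0783
8 24 source 2.1681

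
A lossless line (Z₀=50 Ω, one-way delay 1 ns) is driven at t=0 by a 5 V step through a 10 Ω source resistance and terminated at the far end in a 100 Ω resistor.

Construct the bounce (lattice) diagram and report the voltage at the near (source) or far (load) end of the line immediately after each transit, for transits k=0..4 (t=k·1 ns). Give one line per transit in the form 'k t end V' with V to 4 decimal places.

Γ_L=0.333333, Γ_S=-0.666667; launch V₁=5·50/60=4.166667
k=0 src: V=4.1667
k=1 load: inc=4.166667, refl=4.166667·0.333333=1.3889; V=0.000000+4.166667+1.388889=5.5556
k=2 src: inc=1.388889, refl=1.388889·-0.666667=-0.9259; V=4.166667+1.388889+-0.925926=4.6296
k=3 load: inc=-0.925926, refl=-0.925926·0.333333=-0.3086; V=5.555556+-0.925926+-0.308642=4.3210
k=4 src: inc=-0.308642, refl=-0.308642·-0.666667=0.2058; V=4.629630+-0.308642+0.205761=4.5267

0 0 source 4.1667
1 1 load 5.5556
2 2 source 4.6296
3 3 load 4.3210
4 4 source 4.5267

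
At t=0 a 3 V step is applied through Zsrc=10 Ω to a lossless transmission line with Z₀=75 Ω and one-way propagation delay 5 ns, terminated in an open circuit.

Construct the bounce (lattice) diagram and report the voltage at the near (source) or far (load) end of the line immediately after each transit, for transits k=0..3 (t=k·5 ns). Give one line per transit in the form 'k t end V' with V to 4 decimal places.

0 0 source 2.6471
1 5 load 5.2941
2 10 source 3.2699
3 15 load 1.2457

Γ_L=1.000000, Γ_S=-0.764706; launch V₁=3·75/85=2.647059
k=0 src: V=2.6471
k=1 load: inc=2.647059, refl=2.647059·1.000000=2.6471; V=0.000000+2.647059+2.647059=5.2941
k=2 src: inc=2.647059, refl=2.647059·-0.764706=-2.0242; V=2.647059+2.647059+-2.024221=3.2699
k=3 load: inc=-2.024221, refl=-2.024221·1.000000=-2.0242; V=5.294118+-2.024221+-2.024221=1.2457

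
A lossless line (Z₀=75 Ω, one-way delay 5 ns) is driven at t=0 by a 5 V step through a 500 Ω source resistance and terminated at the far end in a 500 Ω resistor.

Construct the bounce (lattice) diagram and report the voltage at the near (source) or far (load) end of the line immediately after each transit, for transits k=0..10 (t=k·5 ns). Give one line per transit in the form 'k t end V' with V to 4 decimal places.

0 0 source 0.6522
1 5 load 1.1342
2 10 source 1.4905
3 15 load 1.7539
4 20 source 1.9485
5 25 load 2.0924
6 30 source 2.1987
7 35 load 2.2773
8 40 source 2.3354
9 45 load 2.3783
10 50 source 2.4101

Γ_L=0.739130, Γ_S=0.739130; launch V₁=5·75/575=0.652174
k=0 src: V=0.6522
k=1 load: inc=0.652174, refl=0.652174·0.739130=0.4820; V=0.000000+0.652174+0.482042=1.1342
k=2 src: inc=0.482042, refl=0.482042·0.739130=0.3563; V=0.652174+0.482042+0.356292=1.4905
k=3 load: inc=0.356292, refl=0.356292·0.739130=0.2633; V=1.134216+0.356292+0.263346=1.7539
k=4 src: inc=0.263346, refl=0.263346·0.739130=0.1946; V=1.490507+0.263346+0.194647=1.9485
k=5 load: inc=0.194647, refl=0.194647·0.739130=0.1439; V=1.753853+0.194647+0.143870=2.0924
k=6 src: inc=0.143870, refl=0.143870·0.739130=0.1063; V=1.948500+0.143870+0.106338=2.1987
k=7 load: inc=0.106338, refl=0.106338·0.739130=0.0786; V=2.092370+0.106338+0.078598=2.2773
k=8 src: inc=0.078598, refl=0.078598·0.739130=0.0581; V=2.198708+0.078598+0.058094=2.3354
k=9 load: inc=0.058094, refl=0.058094·0.739130=0.0429; V=2.277306+0.058094+0.042939=2.3783
k=10 src: inc=0.042939, refl=0.042939·0.739130=0.0317; V=2.335400+0.042939+0.031738=2.4101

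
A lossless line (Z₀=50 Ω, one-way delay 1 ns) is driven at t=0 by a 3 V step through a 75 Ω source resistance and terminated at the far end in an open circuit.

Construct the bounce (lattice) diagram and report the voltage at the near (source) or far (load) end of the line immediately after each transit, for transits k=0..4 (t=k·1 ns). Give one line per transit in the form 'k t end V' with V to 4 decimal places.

0 0 source 1.2000
1 1 load 2.4000
2 2 source 2.6400
3 3 load 2.8800
4 4 source 2.9280

Γ_L=1.000000, Γ_S=0.200000; launch V₁=3·50/125=1.200000
k=0 src: V=1.2000
k=1 load: inc=1.200000, refl=1.200000·1.000000=1.2000; V=0.000000+1.200000+1.200000=2.4000
k=2 src: inc=1.200000, refl=1.200000·0.200000=0.2400; V=1.200000+1.200000+0.240000=2.6400
k=3 load: inc=0.240000, refl=0.240000·1.000000=0.2400; V=2.400000+0.240000+0.240000=2.8800
k=4 src: inc=0.240000, refl=0.240000·0.200000=0.0480; V=2.640000+0.240000+0.048000=2.9280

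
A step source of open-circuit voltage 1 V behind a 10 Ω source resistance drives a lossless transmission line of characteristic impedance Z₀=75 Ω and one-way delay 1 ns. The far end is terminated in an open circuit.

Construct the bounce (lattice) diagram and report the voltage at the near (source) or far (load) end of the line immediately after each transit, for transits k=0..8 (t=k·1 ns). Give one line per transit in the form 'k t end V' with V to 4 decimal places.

0 0 source 0.8824
1 1 load 1.7647
2 2 source 1.0900
3 3 load 0.4152
4 4 source 0.9312
5 5 load 1.4472
6 6 source 1.0526
7 7 load 0.6580
8 8 source 0.9598

Γ_L=1.000000, Γ_S=-0.764706; launch V₁=1·75/85=0.882353
k=0 src: V=0.8824
k=1 load: inc=0.882353, refl=0.882353·1.000000=0.8824; V=0.000000+0.882353+0.882353=1.7647
k=2 src: inc=0.882353, refl=0.882353·-0.764706=-0.6747; V=0.882353+0.882353+-0.674740=1.0900
k=3 load: inc=-0.674740, refl=-0.674740·1.000000=-0.6747; V=1.764706+-0.674740+-0.674740=0.4152
k=4 src: inc=-0.674740, refl=-0.674740·-0.764706=0.5160; V=1.089965+-0.674740+0.515978=0.9312
k=5 load: inc=0.515978, refl=0.515978·1.000000=0.5160; V=0.415225+0.515978+0.515978=1.4472
k=6 src: inc=0.515978, refl=0.515978·-0.764706=-0.3946; V=0.931203+0.515978+-0.394571=1.0526
k=7 load: inc=-0.394571, refl=-0.394571·1.000000=-0.3946; V=1.447181+-0.394571+-0.394571=0.6580
k=8 src: inc=-0.394571, refl=-0.394571·-0.764706=0.3017; V=1.052610+-0.394571+0.301731=0.9598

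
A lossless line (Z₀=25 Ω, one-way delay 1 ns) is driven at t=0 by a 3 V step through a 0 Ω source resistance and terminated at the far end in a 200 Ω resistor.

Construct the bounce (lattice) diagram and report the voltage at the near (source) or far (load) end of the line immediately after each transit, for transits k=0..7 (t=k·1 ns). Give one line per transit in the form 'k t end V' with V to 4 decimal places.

0 0 source 3.0000
1 1 load 5.3333
2 2 source 3.0000
3 3 load 1.1852
4 4 source 3.0000
5 5 load 4.4115
6 6 source 3.0000
7 7 load 1.9021

Γ_L=0.777778, Γ_S=-1.000000; launch V₁=3·25/25=3.000000
k=0 src: V=3.0000
k=1 load: inc=3.000000, refl=3.000000·0.777778=2.3333; V=0.000000+3.000000+2.333333=5.3333
k=2 src: inc=2.333333, refl=2.333333·-1.000000=-2.3333; V=3.000000+2.333333+-2.333333=3.0000
k=3 load: inc=-2.333333, refl=-2.333333·0.777778=-1.8148; V=5.333333+-2.333333+-1.814815=1.1852
k=4 src: inc=-1.814815, refl=-1.814815·-1.000000=1.8148; V=3.000000+-1.814815+1.814815=3.0000
k=5 load: inc=1.814815, refl=1.814815·0.777778=1.4115; V=1.185185+1.814815+1.411523=4.4115
k=6 src: inc=1.411523, refl=1.411523·-1.000000=-1.4115; V=3.000000+1.411523+-1.411523=3.0000
k=7 load: inc=-1.411523, refl=-1.411523·0.777778=-1.0979; V=4.411523+-1.411523+-1.097851=1.9021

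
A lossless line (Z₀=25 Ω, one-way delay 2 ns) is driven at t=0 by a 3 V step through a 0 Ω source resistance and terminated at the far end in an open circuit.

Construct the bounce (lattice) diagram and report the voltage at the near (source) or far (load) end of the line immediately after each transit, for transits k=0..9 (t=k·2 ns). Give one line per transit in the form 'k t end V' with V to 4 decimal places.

0 0 source 3.0000
1 2 load 6.0000
2 4 source 3.0000
3 6 load 0.0000
4 8 source 3.0000
5 10 load 6.0000
6 12 source 3.0000
7 14 load 0.0000
8 16 source 3.0000
9 18 load 6.0000

Γ_L=1.000000, Γ_S=-1.000000; launch V₁=3·25/25=3.000000
k=0 src: V=3.0000
k=1 load: inc=3.000000, refl=3.000000·1.000000=3.0000; V=0.000000+3.000000+3.000000=6.0000
k=2 src: inc=3.000000, refl=3.000000·-1.000000=-3.0000; V=3.000000+3.000000+-3.000000=3.0000
k=3 load: inc=-3.000000, refl=-3.000000·1.000000=-3.0000; V=6.000000+-3.000000+-3.000000=0.0000
k=4 src: inc=-3.000000, refl=-3.000000·-1.000000=3.0000; V=3.000000+-3.000000+3.000000=3.0000
k=5 load: inc=3.000000, refl=3.000000·1.000000=3.0000; V=0.000000+3.000000+3.000000=6.0000
k=6 src: inc=3.000000, refl=3.000000·-1.000000=-3.0000; V=3.000000+3.000000+-3.000000=3.0000
k=7 load: inc=-3.000000, refl=-3.000000·1.000000=-3.0000; V=6.000000+-3.000000+-3.000000=0.0000
k=8 src: inc=-3.000000, refl=-3.000000·-1.000000=3.0000; V=3.000000+-3.000000+3.000000=3.0000
k=9 load: inc=3.000000, refl=3.000000·1.000000=3.0000; V=0.000000+3.000000+3.000000=6.0000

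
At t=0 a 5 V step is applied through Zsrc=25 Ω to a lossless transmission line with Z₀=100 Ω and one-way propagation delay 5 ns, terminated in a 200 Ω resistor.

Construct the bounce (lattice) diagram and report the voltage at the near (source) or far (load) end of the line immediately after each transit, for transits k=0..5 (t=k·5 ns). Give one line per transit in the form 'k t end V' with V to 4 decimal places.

Γ_L=0.333333, Γ_S=-0.600000; launch V₁=5·100/125=4.000000
k=0 src: V=4.0000
k=1 load: inc=4.000000, refl=4.000000·0.333333=1.3333; V=0.000000+4.000000+1.333333=5.3333
k=2 src: inc=1.333333, refl=1.333333·-0.600000=-0.8000; V=4.000000+1.333333+-0.800000=4.5333
k=3 load: inc=-0.800000, refl=-0.800000·0.333333=-0.2667; V=5.333333+-0.800000+-0.266667=4.2667
k=4 src: inc=-0.266667, refl=-0.266667·-0.600000=0.1600; V=4.533333+-0.266667+0.160000=4.4267
k=5 load: inc=0.160000, refl=0.160000·0.333333=0.0533; V=4.266667+0.160000+0.053333=4.4800

0 0 source 4.0000
1 5 load 5.3333
2 10 source 4.5333
3 15 load 4.2667
4 20 source 4.4267
5 25 load 4.4800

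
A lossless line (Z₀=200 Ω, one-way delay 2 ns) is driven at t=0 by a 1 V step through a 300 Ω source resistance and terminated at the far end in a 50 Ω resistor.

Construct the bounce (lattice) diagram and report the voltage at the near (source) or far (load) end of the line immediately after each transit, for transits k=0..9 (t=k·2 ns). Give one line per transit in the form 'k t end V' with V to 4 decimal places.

Γ_L=-0.600000, Γ_S=0.200000; launch V₁=1·200/500=0.400000
k=0 src: V=0.4000
k=1 load: inc=0.400000, refl=0.400000·-0.600000=-0.2400; V=0.000000+0.400000+-0.240000=0.1600
k=2 src: inc=-0.240000, refl=-0.240000·0.200000=-0.0480; V=0.400000+-0.240000+-0.048000=0.1120
k=3 load: inc=-0.048000, refl=-0.048000·-0.600000=0.0288; V=0.160000+-0.048000+0.028800=0.1408
k=4 src: inc=0.028800, refl=0.028800·0.200000=0.0058; V=0.112000+0.028800+0.005760=0.1466
k=5 load: inc=0.005760, refl=0.005760·-0.600000=-0.0035; V=0.140800+0.005760+-0.003456=0.1431
k=6 src: inc=-0.003456, refl=-0.003456·0.200000=-0.0007; V=0.146560+-0.003456+-0.000691=0.1424
k=7 load: inc=-0.000691, refl=-0.000691·-0.600000=0.0004; V=0.143104+-0.000691+0.000415=0.1428
k=8 src: inc=0.000415, refl=0.000415·0.200000=0.0001; V=0.142413+0.000415+0.000083=0.1429
k=9 load: inc=0.000083, refl=0.000083·-0.600000=-0.0000; V=0.142828+0.000083+-0.000050=0.1429

0 0 source 0.4000
1 2 load 0.1600
2 4 source 0.1120
3 6 load 0.1408
4 8 source 0.1466
5 10 load 0.1431
6 12 source 0.1424
7 14 load 0.1428
8 16 source 0.1429
9 18 load 0.1429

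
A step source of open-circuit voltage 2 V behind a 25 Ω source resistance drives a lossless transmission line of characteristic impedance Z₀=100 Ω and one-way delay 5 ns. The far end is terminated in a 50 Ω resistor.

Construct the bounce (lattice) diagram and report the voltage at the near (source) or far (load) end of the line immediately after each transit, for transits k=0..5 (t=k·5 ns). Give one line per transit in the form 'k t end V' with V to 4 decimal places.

Γ_L=-0.333333, Γ_S=-0.600000; launch V₁=2·100/125=1.600000
k=0 src: V=1.6000
k=1 load: inc=1.600000, refl=1.600000·-0.333333=-0.5333; V=0.000000+1.600000+-0.533333=1.0667
k=2 src: inc=-0.533333, refl=-0.533333·-0.600000=0.3200; V=1.600000+-0.533333+0.320000=1.3867
k=3 load: inc=0.320000, refl=0.320000·-0.333333=-0.1067; V=1.066667+0.320000+-0.106667=1.2800
k=4 src: inc=-0.106667, refl=-0.106667·-0.600000=0.0640; V=1.386667+-0.106667+0.064000=1.3440
k=5 load: inc=0.064000, refl=0.064000·-0.333333=-0.0213; V=1.280000+0.064000+-0.021333=1.3227

0 0 source 1.6000
1 5 load 1.0667
2 10 source 1.3867
3 15 load 1.2800
4 20 source 1.3440
5 25 load 1.3227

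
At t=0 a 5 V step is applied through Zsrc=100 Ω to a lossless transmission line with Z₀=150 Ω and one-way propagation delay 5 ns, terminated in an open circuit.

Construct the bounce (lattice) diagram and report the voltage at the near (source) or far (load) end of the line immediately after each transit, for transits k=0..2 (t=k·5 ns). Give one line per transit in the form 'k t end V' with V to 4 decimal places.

Γ_L=1.000000, Γ_S=-0.200000; launch V₁=5·150/250=3.000000
k=0 src: V=3.0000
k=1 load: inc=3.000000, refl=3.000000·1.000000=3.0000; V=0.000000+3.000000+3.000000=6.0000
k=2 src: inc=3.000000, refl=3.000000·-0.200000=-0.6000; V=3.000000+3.000000+-0.600000=5.4000

0 0 source 3.0000
1 5 load 6.0000
2 10 source 5.4000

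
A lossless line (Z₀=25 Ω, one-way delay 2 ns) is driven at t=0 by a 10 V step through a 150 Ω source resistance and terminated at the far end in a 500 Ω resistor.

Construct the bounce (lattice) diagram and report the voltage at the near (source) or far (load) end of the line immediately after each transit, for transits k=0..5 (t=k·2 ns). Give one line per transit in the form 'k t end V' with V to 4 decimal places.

Γ_L=0.904762, Γ_S=0.714286; launch V₁=10·25/175=1.428571
k=0 src: V=1.4286
k=1 load: inc=1.428571, refl=1.428571·0.904762=1.2925; V=0.000000+1.428571+1.292517=2.7211
k=2 src: inc=1.292517, refl=1.292517·0.714286=0.9232; V=1.428571+1.292517+0.923226=3.6443
k=3 load: inc=0.923226, refl=0.923226·0.904762=0.8353; V=2.721088+0.923226+0.835300=4.4796
k=4 src: inc=0.835300, refl=0.835300·0.714286=0.5966; V=3.644315+0.835300+0.596643=5.0763
k=5 load: inc=0.596643, refl=0.596643·0.904762=0.5398; V=4.479615+0.596643+0.539820=5.6161

0 0 source 1.4286
1 2 load 2.7211
2 4 source 3.6443
3 6 load 4.4796
4 8 source 5.0763
5 10 load 5.6161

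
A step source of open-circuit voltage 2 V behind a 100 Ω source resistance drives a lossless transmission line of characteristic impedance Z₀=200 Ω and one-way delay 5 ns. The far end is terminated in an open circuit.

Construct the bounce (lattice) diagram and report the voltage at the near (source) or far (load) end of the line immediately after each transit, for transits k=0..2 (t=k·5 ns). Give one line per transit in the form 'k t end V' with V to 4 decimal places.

0 0 source 1.3333
1 5 load 2.6667
2 10 source 2.2222

Γ_L=1.000000, Γ_S=-0.333333; launch V₁=2·200/300=1.333333
k=0 src: V=1.3333
k=1 load: inc=1.333333, refl=1.333333·1.000000=1.3333; V=0.000000+1.333333+1.333333=2.6667
k=2 src: inc=1.333333, refl=1.333333·-0.333333=-0.4444; V=1.333333+1.333333+-0.444444=2.2222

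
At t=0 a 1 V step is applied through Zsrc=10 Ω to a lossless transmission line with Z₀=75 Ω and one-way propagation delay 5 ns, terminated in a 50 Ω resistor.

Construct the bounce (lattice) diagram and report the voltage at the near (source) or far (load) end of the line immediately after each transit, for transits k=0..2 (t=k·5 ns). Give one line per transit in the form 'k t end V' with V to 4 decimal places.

0 0 source 0.8824
1 5 load 0.7059
2 10 source 0.8408

Γ_L=-0.200000, Γ_S=-0.764706; launch V₁=1·75/85=0.882353
k=0 src: V=0.8824
k=1 load: inc=0.882353, refl=0.882353·-0.200000=-0.1765; V=0.000000+0.882353+-0.176471=0.7059
k=2 src: inc=-0.176471, refl=-0.176471·-0.764706=0.1349; V=0.882353+-0.176471+0.134948=0.8408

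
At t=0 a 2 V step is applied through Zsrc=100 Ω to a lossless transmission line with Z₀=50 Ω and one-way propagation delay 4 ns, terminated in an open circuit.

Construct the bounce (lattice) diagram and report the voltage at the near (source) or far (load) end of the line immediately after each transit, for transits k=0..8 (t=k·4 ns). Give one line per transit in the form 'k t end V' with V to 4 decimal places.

Γ_L=1.000000, Γ_S=0.333333; launch V₁=2·50/150=0.666667
k=0 src: V=0.6667
k=1 load: inc=0.666667, refl=0.666667·1.000000=0.6667; V=0.000000+0.666667+0.666667=1.3333
k=2 src: inc=0.666667, refl=0.666667·0.333333=0.2222; V=0.666667+0.666667+0.222222=1.5556
k=3 load: inc=0.222222, refl=0.222222·1.000000=0.2222; V=1.333333+0.222222+0.222222=1.7778
k=4 src: inc=0.222222, refl=0.222222·0.333333=0.0741; V=1.555556+0.222222+0.074074=1.8519
k=5 load: inc=0.074074, refl=0.074074·1.000000=0.0741; V=1.777778+0.074074+0.074074=1.9259
k=6 src: inc=0.074074, refl=0.074074·0.333333=0.0247; V=1.851852+0.074074+0.024691=1.9506
k=7 load: inc=0.024691, refl=0.024691·1.000000=0.0247; V=1.925926+0.024691+0.024691=1.9753
k=8 src: inc=0.024691, refl=0.024691·0.333333=0.0082; V=1.950617+0.024691+0.008230=1.9835

0 0 source 0.6667
1 4 load 1.3333
2 8 source 1.5556
3 12 load 1.7778
4 16 source 1.8519
5 20 load 1.9259
6 24 source 1.9506
7 28 load 1.9753
8 32 source 1.9835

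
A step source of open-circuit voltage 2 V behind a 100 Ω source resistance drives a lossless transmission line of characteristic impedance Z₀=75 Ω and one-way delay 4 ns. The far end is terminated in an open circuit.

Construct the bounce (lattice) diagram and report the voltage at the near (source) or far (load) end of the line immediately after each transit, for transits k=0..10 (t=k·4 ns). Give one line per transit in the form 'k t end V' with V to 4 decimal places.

0 0 source 0.8571
1 4 load 1.7143
2 8 source 1.8367
3 12 load 1.9592
4 16 source 1.9767
5 20 load 1.9942
6 24 source 1.9967
7 28 load 1.9992
8 32 source 1.9995
9 36 load 1.9999
10 40 source 1.9999

Γ_L=1.000000, Γ_S=0.142857; launch V₁=2·75/175=0.857143
k=0 src: V=0.8571
k=1 load: inc=0.857143, refl=0.857143·1.000000=0.8571; V=0.000000+0.857143+0.857143=1.7143
k=2 src: inc=0.857143, refl=0.857143·0.142857=0.1224; V=0.857143+0.857143+0.122449=1.8367
k=3 load: inc=0.122449, refl=0.122449·1.000000=0.1224; V=1.714286+0.122449+0.122449=1.9592
k=4 src: inc=0.122449, refl=0.122449·0.142857=0.0175; V=1.836735+0.122449+0.017493=1.9767
k=5 load: inc=0.017493, refl=0.017493·1.000000=0.0175; V=1.959184+0.017493+0.017493=1.9942
k=6 src: inc=0.017493, refl=0.017493·0.142857=0.0025; V=1.976676+0.017493+0.002499=1.9967
k=7 load: inc=0.002499, refl=0.002499·1.000000=0.0025; V=1.994169+0.002499+0.002499=1.9992
k=8 src: inc=0.002499, refl=0.002499·0.142857=0.0004; V=1.996668+0.002499+0.000357=1.9995
k=9 load: inc=0.000357, refl=0.000357·1.000000=0.0004; V=1.999167+0.000357+0.000357=1.9999
k=10 src: inc=0.000357, refl=0.000357·0.142857=0.0001; V=1.999524+0.000357+0.000051=1.9999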